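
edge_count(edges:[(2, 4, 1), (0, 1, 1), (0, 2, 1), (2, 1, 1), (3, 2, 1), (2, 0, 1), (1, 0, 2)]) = 7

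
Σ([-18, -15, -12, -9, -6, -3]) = -63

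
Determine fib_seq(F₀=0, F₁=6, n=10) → F_2 = F_1 + F_0 = 6
F_3 = F_2 + F_1 = 12
F_4 = F_3 + F_2 = 18
...
= [0, 6, 6, 12, 18, 30, 48, 78, 126, 204]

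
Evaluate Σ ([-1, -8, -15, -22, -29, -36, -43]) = -154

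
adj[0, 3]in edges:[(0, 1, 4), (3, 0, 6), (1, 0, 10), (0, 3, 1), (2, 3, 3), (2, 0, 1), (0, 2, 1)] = 1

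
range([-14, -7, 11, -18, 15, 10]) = 33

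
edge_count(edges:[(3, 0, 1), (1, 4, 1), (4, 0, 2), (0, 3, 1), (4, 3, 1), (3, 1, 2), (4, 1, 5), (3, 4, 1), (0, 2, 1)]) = 9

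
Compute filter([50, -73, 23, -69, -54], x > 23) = keep x where x > 23: 50✓, -73✗, 23✗, -69✗, -54✗
= [50]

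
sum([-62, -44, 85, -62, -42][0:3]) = slice → [-62, -44, 85]
(-62) + (-44) + 85
= -21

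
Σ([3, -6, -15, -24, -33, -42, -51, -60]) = -228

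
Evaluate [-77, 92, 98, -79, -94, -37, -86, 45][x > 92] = [98]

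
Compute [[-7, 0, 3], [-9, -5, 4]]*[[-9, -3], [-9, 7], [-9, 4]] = [[36, 33], [90, 8]]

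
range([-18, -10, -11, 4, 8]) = 26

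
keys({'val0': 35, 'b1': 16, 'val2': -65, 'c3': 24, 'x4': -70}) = ['val0', 'b1', 'val2', 'c3', 'x4']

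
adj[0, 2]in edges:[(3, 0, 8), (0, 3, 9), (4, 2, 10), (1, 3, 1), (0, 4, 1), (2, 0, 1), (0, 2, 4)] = 4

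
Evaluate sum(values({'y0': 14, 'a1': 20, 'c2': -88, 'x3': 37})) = 14 + 20 + (-88) + 37
= -17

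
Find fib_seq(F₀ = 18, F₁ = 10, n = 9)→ [18, 10, 28, 38, 66, 104, 170, 274, 444]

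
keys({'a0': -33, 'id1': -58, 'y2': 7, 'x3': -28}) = ['a0', 'id1', 'y2', 'x3']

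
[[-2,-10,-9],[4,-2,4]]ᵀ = [[-2, 4], [-10, -2], [-9, 4]]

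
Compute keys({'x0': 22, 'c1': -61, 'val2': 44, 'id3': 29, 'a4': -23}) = ['x0', 'c1', 'val2', 'id3', 'a4']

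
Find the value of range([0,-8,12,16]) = 24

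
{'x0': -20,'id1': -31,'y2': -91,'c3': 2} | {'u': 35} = {'x0': -20, 'id1': -31, 'y2': -91, 'c3': 2, 'u': 35}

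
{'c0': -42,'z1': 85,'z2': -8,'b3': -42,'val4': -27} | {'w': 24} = {'c0': -42, 'z1': 85, 'z2': -8, 'b3': -42, 'val4': -27, 'w': 24}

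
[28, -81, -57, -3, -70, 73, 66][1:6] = [-81, -57, -3, -70, 73]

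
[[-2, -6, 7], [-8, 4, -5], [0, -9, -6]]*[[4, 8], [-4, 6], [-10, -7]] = [[-54, -101], [2, -5], [96, -12]]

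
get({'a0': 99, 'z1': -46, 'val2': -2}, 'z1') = -46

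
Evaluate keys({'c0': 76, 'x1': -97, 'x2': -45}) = ['c0', 'x1', 'x2']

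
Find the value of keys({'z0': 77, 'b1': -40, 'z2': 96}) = ['z0', 'b1', 'z2']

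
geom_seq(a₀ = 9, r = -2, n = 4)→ [9, -18, 36, -72]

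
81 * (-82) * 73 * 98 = -47516868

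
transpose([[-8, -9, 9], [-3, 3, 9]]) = [[-8, -3], [-9, 3], [9, 9]]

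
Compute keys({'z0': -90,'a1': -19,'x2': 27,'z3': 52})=['z0', 'a1', 'x2', 'z3']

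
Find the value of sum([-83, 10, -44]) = -117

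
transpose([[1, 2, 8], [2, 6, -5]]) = [[1, 2], [2, 6], [8, -5]]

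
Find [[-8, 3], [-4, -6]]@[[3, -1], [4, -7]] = C[0][0] = (-8)*(3) + (3)*(4) = -12
C[0][1] = (-8)*(-1) + (3)*(-7) = -13
C[1][0] = (-4)*(3) + (-6)*(4) = -36
C[1][1] = (-4)*(-1) + (-6)*(-7) = 46
= [[-12, -13], [-36, 46]]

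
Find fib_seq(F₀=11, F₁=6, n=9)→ F_2 = F_1 + F_0 = 17
F_3 = F_2 + F_1 = 23
F_4 = F_3 + F_2 = 40
...
= [11, 6, 17, 23, 40, 63, 103, 166, 269]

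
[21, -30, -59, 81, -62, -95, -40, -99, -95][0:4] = [21, -30, -59, 81]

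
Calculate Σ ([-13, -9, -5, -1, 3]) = (-13) + (-9) + (-5) + (-1) + 3
= -25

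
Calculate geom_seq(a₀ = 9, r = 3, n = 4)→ [9, 27, 81, 243]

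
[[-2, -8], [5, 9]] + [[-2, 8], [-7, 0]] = [[-4, 0], [-2, 9]]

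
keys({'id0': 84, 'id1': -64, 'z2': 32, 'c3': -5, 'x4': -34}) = ['id0', 'id1', 'z2', 'c3', 'x4']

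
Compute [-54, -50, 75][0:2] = [-54, -50]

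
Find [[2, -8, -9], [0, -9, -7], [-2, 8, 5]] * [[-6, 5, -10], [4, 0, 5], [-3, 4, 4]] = [[-17, -26, -96], [-15, -28, -73], [29, 10, 80]]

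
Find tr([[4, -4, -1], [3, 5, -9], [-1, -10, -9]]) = 0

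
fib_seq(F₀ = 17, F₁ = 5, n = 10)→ F_2 = F_1 + F_0 = 22
F_3 = F_2 + F_1 = 27
F_4 = F_3 + F_2 = 49
...
= [17, 5, 22, 27, 49, 76, 125, 201, 326, 527]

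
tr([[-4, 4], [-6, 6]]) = diagonal: (-4) + 6
= 2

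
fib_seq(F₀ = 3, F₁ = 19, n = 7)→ [3, 19, 22, 41, 63, 104, 167]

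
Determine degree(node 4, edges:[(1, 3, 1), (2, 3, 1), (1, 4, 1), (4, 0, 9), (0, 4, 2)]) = 3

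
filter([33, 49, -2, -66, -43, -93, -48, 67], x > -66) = [33, 49, -2, -43, -48, 67]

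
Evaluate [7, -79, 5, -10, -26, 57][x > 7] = [57]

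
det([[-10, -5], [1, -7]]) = 75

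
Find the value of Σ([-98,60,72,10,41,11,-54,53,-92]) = 3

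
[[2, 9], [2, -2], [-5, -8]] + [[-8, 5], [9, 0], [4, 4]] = [[-6, 14], [11, -2], [-1, -4]]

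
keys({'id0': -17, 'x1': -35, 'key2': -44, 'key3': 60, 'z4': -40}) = ['id0', 'x1', 'key2', 'key3', 'z4']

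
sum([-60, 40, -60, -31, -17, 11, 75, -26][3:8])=slice → [-31, -17, 11, 75, -26]
(-31) + (-17) + 11 + 75 + (-26)
= 12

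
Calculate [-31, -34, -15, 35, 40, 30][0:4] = [-31, -34, -15, 35]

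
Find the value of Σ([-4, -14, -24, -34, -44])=(-4) + (-14) + (-24) + (-34) + (-44)
= -120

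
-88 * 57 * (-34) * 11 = 1875984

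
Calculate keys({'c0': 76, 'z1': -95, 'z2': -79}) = ['c0', 'z1', 'z2']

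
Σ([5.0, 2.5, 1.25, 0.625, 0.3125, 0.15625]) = 5.0 + 2.5 + 1.25 + 0.625 + 0.3125 + 0.15625
= 9.84375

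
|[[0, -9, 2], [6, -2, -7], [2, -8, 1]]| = 92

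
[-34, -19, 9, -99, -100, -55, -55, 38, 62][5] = -55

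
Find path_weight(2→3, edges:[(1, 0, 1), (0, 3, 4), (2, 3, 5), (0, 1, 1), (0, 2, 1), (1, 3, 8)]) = 5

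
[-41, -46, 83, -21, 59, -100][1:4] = [-46, 83, -21]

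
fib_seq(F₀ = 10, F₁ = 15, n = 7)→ F_2 = F_1 + F_0 = 25
F_3 = F_2 + F_1 = 40
F_4 = F_3 + F_2 = 65
...
= [10, 15, 25, 40, 65, 105, 170]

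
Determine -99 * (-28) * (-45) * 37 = -4615380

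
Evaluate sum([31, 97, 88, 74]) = 290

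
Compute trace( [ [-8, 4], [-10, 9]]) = 1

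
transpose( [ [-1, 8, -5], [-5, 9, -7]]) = [[-1, -5], [8, 9], [-5, -7]]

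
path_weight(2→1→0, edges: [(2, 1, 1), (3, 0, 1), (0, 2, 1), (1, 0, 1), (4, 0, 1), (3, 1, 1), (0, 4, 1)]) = 2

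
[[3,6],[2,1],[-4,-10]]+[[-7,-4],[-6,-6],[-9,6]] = [[-4, 2], [-4, -5], [-13, -4]]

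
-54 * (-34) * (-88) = -161568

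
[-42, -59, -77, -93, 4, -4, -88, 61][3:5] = [-93, 4]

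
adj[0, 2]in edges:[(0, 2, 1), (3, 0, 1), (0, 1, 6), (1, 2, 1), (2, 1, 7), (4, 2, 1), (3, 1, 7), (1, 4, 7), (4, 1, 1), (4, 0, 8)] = 1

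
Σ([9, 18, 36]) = 9 + 18 + 36
= 63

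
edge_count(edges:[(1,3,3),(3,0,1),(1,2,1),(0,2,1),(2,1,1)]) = 5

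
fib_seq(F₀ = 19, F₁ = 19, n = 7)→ F_2 = F_1 + F_0 = 38
F_3 = F_2 + F_1 = 57
F_4 = F_3 + F_2 = 95
...
= [19, 19, 38, 57, 95, 152, 247]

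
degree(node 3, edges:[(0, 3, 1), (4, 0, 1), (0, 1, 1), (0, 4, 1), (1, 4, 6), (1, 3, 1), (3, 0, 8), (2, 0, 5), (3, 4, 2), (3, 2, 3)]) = 5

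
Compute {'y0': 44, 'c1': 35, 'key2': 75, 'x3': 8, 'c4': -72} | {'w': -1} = {'y0': 44, 'c1': 35, 'key2': 75, 'x3': 8, 'c4': -72, 'w': -1}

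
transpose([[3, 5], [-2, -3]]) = [[3, -2], [5, -3]]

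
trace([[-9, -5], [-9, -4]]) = diagonal: (-9) + (-4)
= -13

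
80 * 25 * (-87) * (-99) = 17226000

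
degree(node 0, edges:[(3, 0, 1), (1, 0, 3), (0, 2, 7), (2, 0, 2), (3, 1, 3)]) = incident: (3,0), (1,0), (0,2), (2,0)
= 4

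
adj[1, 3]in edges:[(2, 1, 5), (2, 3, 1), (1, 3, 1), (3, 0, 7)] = 1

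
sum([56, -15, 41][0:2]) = slice → [56, -15]
56 + (-15)
= 41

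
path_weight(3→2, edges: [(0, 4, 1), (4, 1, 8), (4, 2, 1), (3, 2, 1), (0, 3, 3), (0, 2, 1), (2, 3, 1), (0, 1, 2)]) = w(3→2)=1
= 1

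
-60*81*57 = -277020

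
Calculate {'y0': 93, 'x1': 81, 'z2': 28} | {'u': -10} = {'y0': 93, 'x1': 81, 'z2': 28, 'u': -10}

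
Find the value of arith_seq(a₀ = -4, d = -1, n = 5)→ a_0 = -4 + 0*-1 = -4
a_1 = -4 + 1*-1 = -5
a_2 = -4 + 2*-1 = -6
...
= [-4, -5, -6, -7, -8]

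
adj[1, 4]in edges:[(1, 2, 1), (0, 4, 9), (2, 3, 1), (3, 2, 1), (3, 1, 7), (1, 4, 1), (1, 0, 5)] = 1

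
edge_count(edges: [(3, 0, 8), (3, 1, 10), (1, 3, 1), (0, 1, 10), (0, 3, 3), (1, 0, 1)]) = 6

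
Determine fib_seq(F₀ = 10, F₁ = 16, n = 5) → F_2 = F_1 + F_0 = 26
F_3 = F_2 + F_1 = 42
F_4 = F_3 + F_2 = 68
= [10, 16, 26, 42, 68]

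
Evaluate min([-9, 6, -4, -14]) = -14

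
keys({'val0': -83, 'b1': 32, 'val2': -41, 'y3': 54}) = ['val0', 'b1', 'val2', 'y3']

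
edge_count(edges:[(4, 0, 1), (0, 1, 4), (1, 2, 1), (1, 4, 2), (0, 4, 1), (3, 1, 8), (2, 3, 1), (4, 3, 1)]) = 8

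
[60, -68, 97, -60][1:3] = [-68, 97]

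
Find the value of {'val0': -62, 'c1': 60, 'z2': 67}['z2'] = 67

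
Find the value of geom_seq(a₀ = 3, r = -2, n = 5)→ [3, -6, 12, -24, 48]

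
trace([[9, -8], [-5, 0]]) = 9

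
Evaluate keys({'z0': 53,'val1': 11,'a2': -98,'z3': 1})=['z0', 'val1', 'a2', 'z3']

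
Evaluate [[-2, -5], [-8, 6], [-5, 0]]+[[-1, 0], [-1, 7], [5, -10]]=[[-3, -5], [-9, 13], [0, -10]]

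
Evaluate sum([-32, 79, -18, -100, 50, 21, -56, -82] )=-138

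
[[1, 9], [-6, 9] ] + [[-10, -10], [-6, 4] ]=[[-9, -1], [-12, 13]]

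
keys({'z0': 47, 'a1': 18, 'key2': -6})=['z0', 'a1', 'key2']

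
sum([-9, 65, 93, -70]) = (-9) + 65 + 93 + (-70)
= 79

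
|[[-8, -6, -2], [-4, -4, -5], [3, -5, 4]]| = (1)*(-8)*det([[-4, -5], [-5, 4]]) + (-1)*(-6)*det([[-4, -5], [3, 4]]) + (1)*(-2)*det([[-4, -4], [3, -5]])
= 328 + -6 + -64
= 258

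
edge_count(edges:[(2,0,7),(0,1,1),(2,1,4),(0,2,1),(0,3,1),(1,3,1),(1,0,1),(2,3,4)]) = 8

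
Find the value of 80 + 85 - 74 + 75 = 166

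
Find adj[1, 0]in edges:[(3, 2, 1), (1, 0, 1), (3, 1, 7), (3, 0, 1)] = 1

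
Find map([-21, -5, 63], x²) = (-21)²=441, (-5)²=25, (63)²=3969
= [441, 25, 3969]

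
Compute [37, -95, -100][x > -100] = [37, -95]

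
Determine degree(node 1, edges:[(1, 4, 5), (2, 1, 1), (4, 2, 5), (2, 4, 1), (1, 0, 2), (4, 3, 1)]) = 3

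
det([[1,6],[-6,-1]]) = (1)*(-1) - (6)*(-6)
= 35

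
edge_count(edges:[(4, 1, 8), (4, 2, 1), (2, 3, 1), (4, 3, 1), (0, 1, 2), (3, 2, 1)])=6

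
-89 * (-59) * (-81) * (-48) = 20415888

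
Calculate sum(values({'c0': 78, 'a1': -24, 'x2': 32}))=78 + (-24) + 32
= 86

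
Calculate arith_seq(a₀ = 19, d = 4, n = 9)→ [19, 23, 27, 31, 35, 39, 43, 47, 51]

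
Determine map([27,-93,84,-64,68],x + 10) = 27+10=37, -93+10=-83, 84+10=94, -64+10=-54, 68+10=78
= [37, -83, 94, -54, 78]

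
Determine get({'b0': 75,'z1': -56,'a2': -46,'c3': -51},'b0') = 75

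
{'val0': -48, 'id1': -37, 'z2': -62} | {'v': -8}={'val0': -48, 'id1': -37, 'z2': -62, 'v': -8}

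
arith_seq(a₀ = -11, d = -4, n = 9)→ [-11, -15, -19, -23, -27, -31, -35, -39, -43]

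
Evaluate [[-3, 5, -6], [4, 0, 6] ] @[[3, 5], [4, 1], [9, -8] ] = [[-43, 38], [66, -28]]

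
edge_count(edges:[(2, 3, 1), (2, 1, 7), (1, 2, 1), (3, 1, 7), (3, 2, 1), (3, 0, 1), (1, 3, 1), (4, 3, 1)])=8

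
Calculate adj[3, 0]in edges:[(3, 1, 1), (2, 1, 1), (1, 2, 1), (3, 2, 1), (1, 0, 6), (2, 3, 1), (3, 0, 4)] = 4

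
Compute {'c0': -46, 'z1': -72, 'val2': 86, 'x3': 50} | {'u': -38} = {'c0': -46, 'z1': -72, 'val2': 86, 'x3': 50, 'u': -38}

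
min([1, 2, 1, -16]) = -16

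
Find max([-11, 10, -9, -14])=10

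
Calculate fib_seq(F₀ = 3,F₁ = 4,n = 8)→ [3, 4, 7, 11, 18, 29, 47, 76]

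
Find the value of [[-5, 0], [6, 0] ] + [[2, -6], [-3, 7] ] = [[-3, -6], [3, 7]]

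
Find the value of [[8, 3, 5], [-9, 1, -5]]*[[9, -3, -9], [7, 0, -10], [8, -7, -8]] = C[0][0] = (8)*(9) + (3)*(7) + (5)*(8) = 133
C[0][1] = (8)*(-3) + (3)*(0) + (5)*(-7) = -59
C[0][2] = (8)*(-9) + (3)*(-10) + (5)*(-8) = -142
C[1][0] = (-9)*(9) + (1)*(7) + (-5)*(8) = -114
C[1][1] = (-9)*(-3) + (1)*(0) + (-5)*(-7) = 62
C[1][2] = (-9)*(-9) + (1)*(-10) + (-5)*(-8) = 111
= [[133, -59, -142], [-114, 62, 111]]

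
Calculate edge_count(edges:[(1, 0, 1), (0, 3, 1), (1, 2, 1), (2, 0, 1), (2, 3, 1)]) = 5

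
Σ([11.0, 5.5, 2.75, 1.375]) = 11.0 + 5.5 + 2.75 + 1.375
= 20.625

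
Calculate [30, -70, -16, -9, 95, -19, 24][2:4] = [-16, -9]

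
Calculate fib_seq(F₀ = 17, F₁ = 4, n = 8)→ [17, 4, 21, 25, 46, 71, 117, 188]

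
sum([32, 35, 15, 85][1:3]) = slice → [35, 15]
35 + 15
= 50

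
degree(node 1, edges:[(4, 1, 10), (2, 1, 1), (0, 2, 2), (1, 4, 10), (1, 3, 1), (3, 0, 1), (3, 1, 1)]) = 5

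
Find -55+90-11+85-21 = 88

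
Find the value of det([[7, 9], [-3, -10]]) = -43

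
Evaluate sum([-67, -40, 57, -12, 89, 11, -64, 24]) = -2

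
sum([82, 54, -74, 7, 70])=139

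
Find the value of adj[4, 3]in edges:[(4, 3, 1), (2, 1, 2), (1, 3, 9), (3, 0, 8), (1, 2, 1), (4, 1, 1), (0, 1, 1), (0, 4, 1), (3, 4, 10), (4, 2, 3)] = 1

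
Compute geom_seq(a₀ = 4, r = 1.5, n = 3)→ a_0 = 4*1.5^0 = 4.0
a_1 = 4*1.5^1 = 6.0
a_2 = 4*1.5^2 = 9.0
= [4.0, 6.0, 9.0]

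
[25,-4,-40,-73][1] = -4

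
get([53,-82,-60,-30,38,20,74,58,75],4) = 38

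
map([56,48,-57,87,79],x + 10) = [66, 58, -47, 97, 89]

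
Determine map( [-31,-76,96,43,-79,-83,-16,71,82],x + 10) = [-21, -66, 106, 53, -69, -73, -6, 81, 92]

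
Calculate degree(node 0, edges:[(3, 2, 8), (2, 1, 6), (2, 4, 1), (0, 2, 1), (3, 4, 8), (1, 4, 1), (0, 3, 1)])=2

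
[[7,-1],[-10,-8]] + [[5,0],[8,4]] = [[12, -1], [-2, -4]]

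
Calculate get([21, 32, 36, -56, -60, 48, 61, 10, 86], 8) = 86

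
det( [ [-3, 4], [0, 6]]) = -18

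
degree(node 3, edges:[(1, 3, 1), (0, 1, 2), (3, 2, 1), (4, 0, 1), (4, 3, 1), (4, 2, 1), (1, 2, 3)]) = incident: (1,3), (3,2), (4,3)
= 3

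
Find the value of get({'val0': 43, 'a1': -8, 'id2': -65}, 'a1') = -8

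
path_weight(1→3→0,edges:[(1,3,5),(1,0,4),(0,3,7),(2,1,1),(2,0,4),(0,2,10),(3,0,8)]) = w(1→3)=5 + w(3→0)=8
= 13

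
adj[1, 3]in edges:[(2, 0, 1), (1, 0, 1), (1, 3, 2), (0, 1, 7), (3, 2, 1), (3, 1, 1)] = 2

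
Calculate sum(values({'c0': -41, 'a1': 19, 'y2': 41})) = 19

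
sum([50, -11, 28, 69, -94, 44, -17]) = 50 + (-11) + 28 + 69 + (-94) + 44 + (-17)
= 69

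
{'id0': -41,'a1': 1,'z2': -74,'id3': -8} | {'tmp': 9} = {'id0': -41, 'a1': 1, 'z2': -74, 'id3': -8, 'tmp': 9}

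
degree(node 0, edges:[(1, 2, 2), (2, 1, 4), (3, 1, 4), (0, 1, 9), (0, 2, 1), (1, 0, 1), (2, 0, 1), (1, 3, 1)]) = 4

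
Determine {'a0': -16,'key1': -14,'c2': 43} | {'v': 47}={'a0': -16, 'key1': -14, 'c2': 43, 'v': 47}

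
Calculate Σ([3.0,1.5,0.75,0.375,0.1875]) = 5.8125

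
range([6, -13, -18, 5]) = 24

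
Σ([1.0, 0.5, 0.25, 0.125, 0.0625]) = 1.0 + 0.5 + 0.25 + 0.125 + 0.0625
= 1.9375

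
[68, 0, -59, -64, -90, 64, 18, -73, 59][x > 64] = [68]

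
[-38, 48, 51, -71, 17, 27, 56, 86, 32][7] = 86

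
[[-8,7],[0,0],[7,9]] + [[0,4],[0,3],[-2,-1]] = [[-8, 11], [0, 3], [5, 8]]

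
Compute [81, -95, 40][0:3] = [81, -95, 40]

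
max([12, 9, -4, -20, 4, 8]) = 12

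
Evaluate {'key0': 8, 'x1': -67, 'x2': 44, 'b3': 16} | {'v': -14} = {'key0': 8, 'x1': -67, 'x2': 44, 'b3': 16, 'v': -14}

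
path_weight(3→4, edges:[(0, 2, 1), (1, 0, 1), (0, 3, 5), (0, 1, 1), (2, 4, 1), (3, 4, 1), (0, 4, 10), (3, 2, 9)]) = 1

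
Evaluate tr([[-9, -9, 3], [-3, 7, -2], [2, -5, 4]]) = diagonal: (-9) + 7 + 4
= 2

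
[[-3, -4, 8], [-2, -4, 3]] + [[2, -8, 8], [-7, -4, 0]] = [[-1, -12, 16], [-9, -8, 3]]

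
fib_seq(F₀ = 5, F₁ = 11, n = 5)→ [5, 11, 16, 27, 43]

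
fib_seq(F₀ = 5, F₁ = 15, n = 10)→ F_2 = F_1 + F_0 = 20
F_3 = F_2 + F_1 = 35
F_4 = F_3 + F_2 = 55
...
= [5, 15, 20, 35, 55, 90, 145, 235, 380, 615]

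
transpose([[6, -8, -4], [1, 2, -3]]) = [[6, 1], [-8, 2], [-4, -3]]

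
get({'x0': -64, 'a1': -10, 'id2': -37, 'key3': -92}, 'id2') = -37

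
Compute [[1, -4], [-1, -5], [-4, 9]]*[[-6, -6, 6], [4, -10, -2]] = [[-22, 34, 14], [-14, 56, 4], [60, -66, -42]]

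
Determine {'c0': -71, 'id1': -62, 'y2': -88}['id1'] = -62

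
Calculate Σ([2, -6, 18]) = 2 + -6 + 18
= 14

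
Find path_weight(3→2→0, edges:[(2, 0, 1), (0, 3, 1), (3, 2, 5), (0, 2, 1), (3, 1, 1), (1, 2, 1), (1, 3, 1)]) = 6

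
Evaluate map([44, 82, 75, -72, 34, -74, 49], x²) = (44)²=1936, (82)²=6724, (75)²=5625, (-72)²=5184, (34)²=1156, (-74)²=5476, (49)²=2401
= [1936, 6724, 5625, 5184, 1156, 5476, 2401]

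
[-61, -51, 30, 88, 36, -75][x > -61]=keep x where x > -61: -61✗, -51✓, 30✓, 88✓, 36✓, -75✗
= [-51, 30, 88, 36]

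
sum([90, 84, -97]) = 77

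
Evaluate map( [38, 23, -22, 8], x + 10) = [48, 33, -12, 18]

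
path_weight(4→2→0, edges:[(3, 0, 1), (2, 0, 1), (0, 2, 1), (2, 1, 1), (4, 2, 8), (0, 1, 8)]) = w(4→2)=8 + w(2→0)=1
= 9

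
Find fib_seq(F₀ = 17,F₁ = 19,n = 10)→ F_2 = F_1 + F_0 = 36
F_3 = F_2 + F_1 = 55
F_4 = F_3 + F_2 = 91
...
= [17, 19, 36, 55, 91, 146, 237, 383, 620, 1003]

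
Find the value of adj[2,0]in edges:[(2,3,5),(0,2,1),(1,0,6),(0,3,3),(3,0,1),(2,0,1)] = 1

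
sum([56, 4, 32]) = 92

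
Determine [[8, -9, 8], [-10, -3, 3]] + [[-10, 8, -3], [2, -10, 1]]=[[-2, -1, 5], [-8, -13, 4]]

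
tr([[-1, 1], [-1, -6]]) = diagonal: (-1) + (-6)
= -7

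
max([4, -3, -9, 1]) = 4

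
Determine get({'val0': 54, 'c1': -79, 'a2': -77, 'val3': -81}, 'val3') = -81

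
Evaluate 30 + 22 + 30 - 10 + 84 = 156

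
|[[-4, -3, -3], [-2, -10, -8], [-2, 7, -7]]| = (1)*(-4)*det([[-10, -8], [7, -7]]) + (-1)*(-3)*det([[-2, -8], [-2, -7]]) + (1)*(-3)*det([[-2, -10], [-2, 7]])
= -504 + -6 + 102
= -408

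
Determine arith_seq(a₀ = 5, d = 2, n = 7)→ a_0 = 5 + 0*2 = 5
a_1 = 5 + 1*2 = 7
a_2 = 5 + 2*2 = 9
...
= [5, 7, 9, 11, 13, 15, 17]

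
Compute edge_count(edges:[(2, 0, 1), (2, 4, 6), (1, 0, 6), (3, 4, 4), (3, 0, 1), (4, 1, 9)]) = 6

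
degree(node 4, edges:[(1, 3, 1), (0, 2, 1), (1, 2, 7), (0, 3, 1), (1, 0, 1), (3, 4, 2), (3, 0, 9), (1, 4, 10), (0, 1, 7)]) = incident: (3,4), (1,4)
= 2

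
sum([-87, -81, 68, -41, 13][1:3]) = -13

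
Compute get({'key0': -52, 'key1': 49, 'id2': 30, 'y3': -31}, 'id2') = 30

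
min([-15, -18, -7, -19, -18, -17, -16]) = -19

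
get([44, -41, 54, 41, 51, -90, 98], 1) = -41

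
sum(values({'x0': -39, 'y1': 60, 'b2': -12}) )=9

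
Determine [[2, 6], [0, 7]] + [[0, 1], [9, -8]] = [[2, 7], [9, -1]]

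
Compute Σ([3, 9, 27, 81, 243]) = 3 + 9 + 27 + 81 + 243
= 363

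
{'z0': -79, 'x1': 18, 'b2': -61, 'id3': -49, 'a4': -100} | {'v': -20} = {'z0': -79, 'x1': 18, 'b2': -61, 'id3': -49, 'a4': -100, 'v': -20}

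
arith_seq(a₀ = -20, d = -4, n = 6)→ a_0 = -20 + 0*-4 = -20
a_1 = -20 + 1*-4 = -24
a_2 = -20 + 2*-4 = -28
...
= [-20, -24, -28, -32, -36, -40]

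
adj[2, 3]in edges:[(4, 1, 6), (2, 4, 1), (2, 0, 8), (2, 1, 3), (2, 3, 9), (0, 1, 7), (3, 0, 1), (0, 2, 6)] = 9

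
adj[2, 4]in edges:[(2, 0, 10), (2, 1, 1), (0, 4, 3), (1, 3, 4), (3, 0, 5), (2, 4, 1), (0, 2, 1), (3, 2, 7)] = 1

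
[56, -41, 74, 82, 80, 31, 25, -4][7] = -4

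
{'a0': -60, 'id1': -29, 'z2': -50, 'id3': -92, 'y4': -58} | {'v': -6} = {'a0': -60, 'id1': -29, 'z2': -50, 'id3': -92, 'y4': -58, 'v': -6}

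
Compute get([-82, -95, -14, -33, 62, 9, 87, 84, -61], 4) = 62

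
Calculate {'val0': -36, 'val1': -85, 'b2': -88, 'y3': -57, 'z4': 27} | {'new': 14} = {'val0': -36, 'val1': -85, 'b2': -88, 'y3': -57, 'z4': 27, 'new': 14}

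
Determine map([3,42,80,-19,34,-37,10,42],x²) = (3)²=9, (42)²=1764, (80)²=6400, (-19)²=361, (34)²=1156, (-37)²=1369, (10)²=100, (42)²=1764
= [9, 1764, 6400, 361, 1156, 1369, 100, 1764]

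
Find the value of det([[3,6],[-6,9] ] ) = (3)*(9) - (6)*(-6)
= 63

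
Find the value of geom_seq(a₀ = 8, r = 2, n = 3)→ a_0 = 8*2^0 = 8
a_1 = 8*2^1 = 16
a_2 = 8*2^2 = 32
= [8, 16, 32]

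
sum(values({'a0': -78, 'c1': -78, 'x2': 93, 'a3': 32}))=-31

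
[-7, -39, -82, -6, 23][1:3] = [-39, -82]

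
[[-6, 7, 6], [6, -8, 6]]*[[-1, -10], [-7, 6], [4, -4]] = [[-19, 78], [74, -132]]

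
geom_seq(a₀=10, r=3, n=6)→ a_0 = 10*3^0 = 10
a_1 = 10*3^1 = 30
a_2 = 10*3^2 = 90
...
= [10, 30, 90, 270, 810, 2430]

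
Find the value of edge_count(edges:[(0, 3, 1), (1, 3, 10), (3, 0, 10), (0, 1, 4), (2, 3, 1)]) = 5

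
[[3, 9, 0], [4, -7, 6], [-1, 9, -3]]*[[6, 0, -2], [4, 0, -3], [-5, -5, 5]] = [[54, 0, -33], [-34, -30, 43], [45, 15, -40]]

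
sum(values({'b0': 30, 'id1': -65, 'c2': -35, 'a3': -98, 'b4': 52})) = 30 + (-65) + (-35) + (-98) + 52
= -116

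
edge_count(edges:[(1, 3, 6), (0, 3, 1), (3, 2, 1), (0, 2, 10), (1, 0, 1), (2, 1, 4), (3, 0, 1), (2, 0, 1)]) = 8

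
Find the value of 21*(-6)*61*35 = -269010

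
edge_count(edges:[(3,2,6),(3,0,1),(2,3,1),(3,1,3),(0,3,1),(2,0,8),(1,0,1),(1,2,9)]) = 8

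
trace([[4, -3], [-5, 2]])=6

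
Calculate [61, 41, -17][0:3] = [61, 41, -17]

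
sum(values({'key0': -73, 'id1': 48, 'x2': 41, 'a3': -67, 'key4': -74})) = -125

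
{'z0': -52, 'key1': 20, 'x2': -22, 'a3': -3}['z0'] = -52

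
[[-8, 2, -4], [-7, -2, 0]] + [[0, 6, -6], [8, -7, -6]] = [[-8, 8, -10], [1, -9, -6]]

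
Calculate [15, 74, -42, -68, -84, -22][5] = -22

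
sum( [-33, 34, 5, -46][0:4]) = slice → [-33, 34, 5, -46]
(-33) + 34 + 5 + (-46)
= -40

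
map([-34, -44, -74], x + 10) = [-24, -34, -64]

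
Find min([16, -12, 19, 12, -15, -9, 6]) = -15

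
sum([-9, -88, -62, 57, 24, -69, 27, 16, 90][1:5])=-69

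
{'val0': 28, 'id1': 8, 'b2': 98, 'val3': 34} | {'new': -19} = {'val0': 28, 'id1': 8, 'b2': 98, 'val3': 34, 'new': -19}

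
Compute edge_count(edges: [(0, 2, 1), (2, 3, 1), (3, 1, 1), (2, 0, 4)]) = 4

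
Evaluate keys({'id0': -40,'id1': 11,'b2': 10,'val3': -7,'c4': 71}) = ['id0', 'id1', 'b2', 'val3', 'c4']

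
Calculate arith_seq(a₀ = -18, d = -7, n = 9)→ [-18, -25, -32, -39, -46, -53, -60, -67, -74]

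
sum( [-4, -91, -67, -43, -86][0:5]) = -291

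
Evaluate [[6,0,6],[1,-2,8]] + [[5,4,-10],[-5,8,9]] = [[11, 4, -4], [-4, 6, 17]]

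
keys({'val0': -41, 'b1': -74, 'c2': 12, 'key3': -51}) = ['val0', 'b1', 'c2', 'key3']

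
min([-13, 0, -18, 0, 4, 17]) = -18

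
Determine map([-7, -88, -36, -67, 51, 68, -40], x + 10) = -7+10=3, -88+10=-78, -36+10=-26, -67+10=-57, 51+10=61, 68+10=78, -40+10=-30
= [3, -78, -26, -57, 61, 78, -30]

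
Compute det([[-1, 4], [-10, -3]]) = 43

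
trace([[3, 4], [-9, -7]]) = -4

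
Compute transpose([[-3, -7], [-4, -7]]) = [[-3, -4], [-7, -7]]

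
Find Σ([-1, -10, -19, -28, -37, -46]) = (-1) + (-10) + (-19) + (-28) + (-37) + (-46)
= -141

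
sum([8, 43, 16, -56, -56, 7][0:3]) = 67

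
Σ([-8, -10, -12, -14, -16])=-60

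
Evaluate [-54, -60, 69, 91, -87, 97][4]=-87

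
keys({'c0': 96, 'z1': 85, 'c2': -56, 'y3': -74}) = ['c0', 'z1', 'c2', 'y3']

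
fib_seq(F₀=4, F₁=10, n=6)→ F_2 = F_1 + F_0 = 14
F_3 = F_2 + F_1 = 24
F_4 = F_3 + F_2 = 38
...
= [4, 10, 14, 24, 38, 62]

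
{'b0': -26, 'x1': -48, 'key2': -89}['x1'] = -48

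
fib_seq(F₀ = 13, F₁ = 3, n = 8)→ [13, 3, 16, 19, 35, 54, 89, 143]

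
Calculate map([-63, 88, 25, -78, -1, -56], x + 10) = -63+10=-53, 88+10=98, 25+10=35, -78+10=-68, -1+10=9, -56+10=-46
= [-53, 98, 35, -68, 9, -46]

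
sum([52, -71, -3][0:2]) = -19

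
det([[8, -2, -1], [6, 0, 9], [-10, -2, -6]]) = (1)*(8)*det([[0, 9], [-2, -6]]) + (-1)*(-2)*det([[6, 9], [-10, -6]]) + (1)*(-1)*det([[6, 0], [-10, -2]])
= 144 + 108 + 12
= 264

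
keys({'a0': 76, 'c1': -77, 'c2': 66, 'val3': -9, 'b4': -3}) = ['a0', 'c1', 'c2', 'val3', 'b4']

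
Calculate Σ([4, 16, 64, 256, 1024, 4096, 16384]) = 21844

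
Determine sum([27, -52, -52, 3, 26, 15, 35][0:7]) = 2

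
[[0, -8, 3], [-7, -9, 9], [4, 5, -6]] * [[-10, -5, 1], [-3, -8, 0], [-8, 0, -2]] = C[0][0] = (0)*(-10) + (-8)*(-3) + (3)*(-8) = 0
C[0][1] = (0)*(-5) + (-8)*(-8) + (3)*(0) = 64
C[0][2] = (0)*(1) + (-8)*(0) + (3)*(-2) = -6
C[1][0] = (-7)*(-10) + (-9)*(-3) + (9)*(-8) = 25
C[1][1] = (-7)*(-5) + (-9)*(-8) + (9)*(0) = 107
C[1][2] = (-7)*(1) + (-9)*(0) + (9)*(-2) = -25
... (3 more cells)
= [[0, 64, -6], [25, 107, -25], [-7, -60, 16]]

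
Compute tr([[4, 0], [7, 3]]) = 7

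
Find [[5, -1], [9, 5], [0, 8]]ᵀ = [[5, 9, 0], [-1, 5, 8]]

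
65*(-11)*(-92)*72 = 4736160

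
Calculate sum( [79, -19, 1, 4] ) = 65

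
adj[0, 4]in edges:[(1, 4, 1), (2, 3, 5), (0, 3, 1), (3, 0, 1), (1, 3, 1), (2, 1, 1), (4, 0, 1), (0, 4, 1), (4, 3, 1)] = 1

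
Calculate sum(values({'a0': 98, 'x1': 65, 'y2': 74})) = 237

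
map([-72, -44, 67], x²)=[5184, 1936, 4489]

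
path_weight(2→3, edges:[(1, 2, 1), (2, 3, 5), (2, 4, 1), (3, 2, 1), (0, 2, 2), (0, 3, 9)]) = 5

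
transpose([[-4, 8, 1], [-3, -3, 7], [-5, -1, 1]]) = [[-4, -3, -5], [8, -3, -1], [1, 7, 1]]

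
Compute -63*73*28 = -128772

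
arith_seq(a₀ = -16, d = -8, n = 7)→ a_0 = -16 + 0*-8 = -16
a_1 = -16 + 1*-8 = -24
a_2 = -16 + 2*-8 = -32
...
= [-16, -24, -32, -40, -48, -56, -64]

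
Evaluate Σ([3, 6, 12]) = 3 + 6 + 12
= 21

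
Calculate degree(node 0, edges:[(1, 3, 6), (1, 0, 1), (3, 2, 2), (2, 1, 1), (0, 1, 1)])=incident: (1,0), (0,1)
= 2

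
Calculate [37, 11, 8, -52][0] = 37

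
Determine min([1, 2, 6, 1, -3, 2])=-3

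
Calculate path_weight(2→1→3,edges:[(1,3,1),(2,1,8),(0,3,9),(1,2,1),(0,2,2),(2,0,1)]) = w(2→1)=8 + w(1→3)=1
= 9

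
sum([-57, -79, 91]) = (-57) + (-79) + 91
= -45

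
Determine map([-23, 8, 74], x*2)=[-46, 16, 148]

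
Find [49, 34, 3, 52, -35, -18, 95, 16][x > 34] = keep x where x > 34: 49✓, 34✗, 3✗, 52✓, -35✗, -18✗, 95✓, 16✗
= [49, 52, 95]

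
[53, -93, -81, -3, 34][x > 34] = [53]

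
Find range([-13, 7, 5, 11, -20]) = 31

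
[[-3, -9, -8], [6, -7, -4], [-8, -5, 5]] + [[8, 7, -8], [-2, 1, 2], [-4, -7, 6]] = [[5, -2, -16], [4, -6, -2], [-12, -12, 11]]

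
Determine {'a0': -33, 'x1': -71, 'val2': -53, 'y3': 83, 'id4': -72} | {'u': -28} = {'a0': -33, 'x1': -71, 'val2': -53, 'y3': 83, 'id4': -72, 'u': -28}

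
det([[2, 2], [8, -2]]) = -20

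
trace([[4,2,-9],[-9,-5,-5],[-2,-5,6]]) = 5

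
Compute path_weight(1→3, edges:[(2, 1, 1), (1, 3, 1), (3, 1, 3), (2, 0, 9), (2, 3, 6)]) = w(1→3)=1
= 1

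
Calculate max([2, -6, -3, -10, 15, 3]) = 15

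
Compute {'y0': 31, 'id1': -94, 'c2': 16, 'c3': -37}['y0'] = 31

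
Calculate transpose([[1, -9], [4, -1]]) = [[1, 4], [-9, -1]]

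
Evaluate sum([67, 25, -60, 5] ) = 67 + 25 + (-60) + 5
= 37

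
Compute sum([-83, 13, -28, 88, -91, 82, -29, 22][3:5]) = -3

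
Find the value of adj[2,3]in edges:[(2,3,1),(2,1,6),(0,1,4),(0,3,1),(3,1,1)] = 1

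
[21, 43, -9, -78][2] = -9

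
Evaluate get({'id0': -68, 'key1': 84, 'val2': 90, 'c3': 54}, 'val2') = 90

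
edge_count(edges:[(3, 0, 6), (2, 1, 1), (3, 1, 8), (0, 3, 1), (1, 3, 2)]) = 5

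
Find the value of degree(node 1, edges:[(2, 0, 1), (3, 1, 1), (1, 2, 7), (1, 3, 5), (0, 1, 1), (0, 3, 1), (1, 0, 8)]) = incident: (3,1), (1,2), (1,3), (0,1), (1,0)
= 5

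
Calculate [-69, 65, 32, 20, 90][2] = 32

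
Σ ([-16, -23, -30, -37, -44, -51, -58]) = -259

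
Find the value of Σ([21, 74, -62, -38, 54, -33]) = 16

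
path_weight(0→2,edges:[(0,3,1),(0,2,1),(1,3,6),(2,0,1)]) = 1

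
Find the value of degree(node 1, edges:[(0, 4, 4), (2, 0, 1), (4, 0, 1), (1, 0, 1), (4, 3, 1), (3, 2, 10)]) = incident: (1,0)
= 1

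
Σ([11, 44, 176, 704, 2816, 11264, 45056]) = 60071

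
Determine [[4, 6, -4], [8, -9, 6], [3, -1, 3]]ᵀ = [[4, 8, 3], [6, -9, -1], [-4, 6, 3]]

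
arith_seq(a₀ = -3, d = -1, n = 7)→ [-3, -4, -5, -6, -7, -8, -9]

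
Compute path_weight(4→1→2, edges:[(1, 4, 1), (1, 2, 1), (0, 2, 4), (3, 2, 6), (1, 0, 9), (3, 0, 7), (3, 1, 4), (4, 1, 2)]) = 3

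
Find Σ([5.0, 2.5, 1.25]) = 5.0 + 2.5 + 1.25
= 8.75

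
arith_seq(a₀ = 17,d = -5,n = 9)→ a_0 = 17 + 0*-5 = 17
a_1 = 17 + 1*-5 = 12
a_2 = 17 + 2*-5 = 7
...
= [17, 12, 7, 2, -3, -8, -13, -18, -23]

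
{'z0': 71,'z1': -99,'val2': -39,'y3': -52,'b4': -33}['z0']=71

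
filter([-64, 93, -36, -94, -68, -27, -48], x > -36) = [93, -27]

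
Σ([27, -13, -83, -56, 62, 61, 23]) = 27 + (-13) + (-83) + (-56) + 62 + 61 + 23
= 21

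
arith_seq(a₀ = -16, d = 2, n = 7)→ [-16, -14, -12, -10, -8, -6, -4]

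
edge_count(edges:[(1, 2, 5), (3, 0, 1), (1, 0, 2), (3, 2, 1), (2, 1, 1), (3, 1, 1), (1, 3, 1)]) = 7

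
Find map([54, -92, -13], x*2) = [108, -184, -26]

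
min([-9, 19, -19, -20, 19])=-20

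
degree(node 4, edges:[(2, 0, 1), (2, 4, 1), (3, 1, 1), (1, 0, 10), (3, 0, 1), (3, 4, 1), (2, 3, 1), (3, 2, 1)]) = incident: (2,4), (3,4)
= 2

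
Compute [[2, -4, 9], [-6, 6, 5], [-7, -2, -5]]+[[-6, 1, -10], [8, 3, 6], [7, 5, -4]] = [[-4, -3, -1], [2, 9, 11], [0, 3, -9]]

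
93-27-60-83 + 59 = -18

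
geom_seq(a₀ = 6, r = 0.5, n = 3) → a_0 = 6*0.5^0 = 6.0
a_1 = 6*0.5^1 = 3.0
a_2 = 6*0.5^2 = 1.5
= [6.0, 3.0, 1.5]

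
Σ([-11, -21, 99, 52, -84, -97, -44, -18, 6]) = -118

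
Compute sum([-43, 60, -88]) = -71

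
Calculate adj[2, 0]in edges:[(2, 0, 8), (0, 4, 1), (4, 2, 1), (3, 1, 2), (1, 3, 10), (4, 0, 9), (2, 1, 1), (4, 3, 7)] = 8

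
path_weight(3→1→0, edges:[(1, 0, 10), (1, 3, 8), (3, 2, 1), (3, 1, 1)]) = 11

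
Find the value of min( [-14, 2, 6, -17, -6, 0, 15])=-17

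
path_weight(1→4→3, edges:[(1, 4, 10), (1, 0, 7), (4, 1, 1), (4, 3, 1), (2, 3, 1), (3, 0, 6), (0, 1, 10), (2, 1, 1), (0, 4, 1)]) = 11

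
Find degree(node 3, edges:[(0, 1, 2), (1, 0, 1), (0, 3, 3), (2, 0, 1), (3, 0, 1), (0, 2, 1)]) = incident: (0,3), (3,0)
= 2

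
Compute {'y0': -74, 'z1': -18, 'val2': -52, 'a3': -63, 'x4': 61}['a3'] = -63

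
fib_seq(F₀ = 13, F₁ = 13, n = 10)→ [13, 13, 26, 39, 65, 104, 169, 273, 442, 715]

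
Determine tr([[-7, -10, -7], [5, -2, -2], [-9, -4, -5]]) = diagonal: (-7) + (-2) + (-5)
= -14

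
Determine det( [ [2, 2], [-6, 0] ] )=12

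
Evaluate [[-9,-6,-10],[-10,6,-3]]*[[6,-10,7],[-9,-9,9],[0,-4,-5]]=[[0, 184, -67], [-114, 58, -1]]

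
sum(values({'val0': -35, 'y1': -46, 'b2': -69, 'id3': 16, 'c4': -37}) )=-171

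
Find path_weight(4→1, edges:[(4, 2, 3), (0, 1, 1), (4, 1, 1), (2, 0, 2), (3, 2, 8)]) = w(4→1)=1
= 1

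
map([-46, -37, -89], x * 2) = [-92, -74, -178]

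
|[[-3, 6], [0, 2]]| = -6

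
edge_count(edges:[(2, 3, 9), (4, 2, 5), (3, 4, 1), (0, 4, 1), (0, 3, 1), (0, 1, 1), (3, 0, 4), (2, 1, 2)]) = 8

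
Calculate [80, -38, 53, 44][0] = 80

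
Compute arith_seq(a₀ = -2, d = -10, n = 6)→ a_0 = -2 + 0*-10 = -2
a_1 = -2 + 1*-10 = -12
a_2 = -2 + 2*-10 = -22
...
= [-2, -12, -22, -32, -42, -52]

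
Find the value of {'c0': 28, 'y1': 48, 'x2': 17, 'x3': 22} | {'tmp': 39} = {'c0': 28, 'y1': 48, 'x2': 17, 'x3': 22, 'tmp': 39}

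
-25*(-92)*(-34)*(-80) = 6256000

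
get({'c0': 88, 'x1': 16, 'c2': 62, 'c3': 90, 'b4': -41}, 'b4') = -41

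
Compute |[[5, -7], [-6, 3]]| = -27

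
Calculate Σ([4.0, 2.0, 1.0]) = 7.0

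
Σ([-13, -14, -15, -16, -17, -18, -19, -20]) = (-13) + (-14) + (-15) + (-16) + (-17) + (-18) + (-19) + (-20)
= -132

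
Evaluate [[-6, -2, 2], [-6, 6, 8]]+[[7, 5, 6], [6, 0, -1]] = [[1, 3, 8], [0, 6, 7]]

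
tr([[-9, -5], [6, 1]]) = diagonal: (-9) + 1
= -8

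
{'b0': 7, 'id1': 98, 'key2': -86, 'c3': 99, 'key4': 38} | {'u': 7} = {'b0': 7, 'id1': 98, 'key2': -86, 'c3': 99, 'key4': 38, 'u': 7}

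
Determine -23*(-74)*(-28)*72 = -3431232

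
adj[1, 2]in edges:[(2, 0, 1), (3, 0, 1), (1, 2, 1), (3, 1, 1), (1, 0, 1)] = 1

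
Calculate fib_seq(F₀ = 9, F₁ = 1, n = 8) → [9, 1, 10, 11, 21, 32, 53, 85]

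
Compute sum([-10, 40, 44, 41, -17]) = (-10) + 40 + 44 + 41 + (-17)
= 98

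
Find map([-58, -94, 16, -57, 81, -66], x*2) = -58*2=-116, -94*2=-188, 16*2=32, -57*2=-114, 81*2=162, -66*2=-132
= [-116, -188, 32, -114, 162, -132]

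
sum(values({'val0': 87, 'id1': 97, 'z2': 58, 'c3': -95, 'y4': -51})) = 87 + 97 + 58 + (-95) + (-51)
= 96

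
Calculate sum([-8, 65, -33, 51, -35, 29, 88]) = (-8) + 65 + (-33) + 51 + (-35) + 29 + 88
= 157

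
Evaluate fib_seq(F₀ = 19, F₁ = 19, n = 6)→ [19, 19, 38, 57, 95, 152]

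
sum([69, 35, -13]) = 69 + 35 + (-13)
= 91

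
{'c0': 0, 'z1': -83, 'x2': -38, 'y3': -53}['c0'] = 0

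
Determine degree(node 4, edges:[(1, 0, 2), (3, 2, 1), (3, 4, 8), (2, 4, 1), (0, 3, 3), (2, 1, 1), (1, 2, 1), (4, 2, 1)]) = incident: (3,4), (2,4), (4,2)
= 3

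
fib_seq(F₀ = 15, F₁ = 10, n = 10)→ [15, 10, 25, 35, 60, 95, 155, 250, 405, 655]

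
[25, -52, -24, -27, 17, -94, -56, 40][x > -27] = [25, -24, 17, 40]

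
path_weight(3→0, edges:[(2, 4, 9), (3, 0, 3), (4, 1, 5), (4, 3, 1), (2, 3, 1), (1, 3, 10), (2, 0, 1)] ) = 3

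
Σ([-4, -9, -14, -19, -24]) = (-4) + (-9) + (-14) + (-19) + (-24)
= -70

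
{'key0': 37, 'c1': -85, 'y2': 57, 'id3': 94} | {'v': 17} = {'key0': 37, 'c1': -85, 'y2': 57, 'id3': 94, 'v': 17}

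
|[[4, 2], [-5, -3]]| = -2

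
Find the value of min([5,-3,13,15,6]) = -3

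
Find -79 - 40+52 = -67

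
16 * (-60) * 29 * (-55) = 1531200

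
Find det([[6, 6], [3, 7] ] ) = 24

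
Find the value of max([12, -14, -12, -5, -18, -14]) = 12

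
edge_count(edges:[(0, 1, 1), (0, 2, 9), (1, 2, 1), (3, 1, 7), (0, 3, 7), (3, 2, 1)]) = 6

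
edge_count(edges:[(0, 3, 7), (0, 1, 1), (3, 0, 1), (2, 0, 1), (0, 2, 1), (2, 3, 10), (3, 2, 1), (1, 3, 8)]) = 8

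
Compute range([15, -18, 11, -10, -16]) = 33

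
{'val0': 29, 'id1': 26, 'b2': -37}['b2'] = -37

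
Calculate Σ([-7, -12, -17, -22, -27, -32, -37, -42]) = -196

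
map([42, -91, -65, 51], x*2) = [84, -182, -130, 102]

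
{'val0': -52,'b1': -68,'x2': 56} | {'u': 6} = {'val0': -52, 'b1': -68, 'x2': 56, 'u': 6}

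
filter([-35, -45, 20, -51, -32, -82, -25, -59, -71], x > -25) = keep x where x > -25: -35✗, -45✗, 20✓, -51✗, -32✗, -82✗, -25✗, -59✗, -71✗
= [20]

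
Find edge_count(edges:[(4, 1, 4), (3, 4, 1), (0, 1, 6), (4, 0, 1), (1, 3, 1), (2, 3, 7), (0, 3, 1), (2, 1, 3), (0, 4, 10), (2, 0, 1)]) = 10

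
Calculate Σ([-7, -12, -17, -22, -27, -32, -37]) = (-7) + (-12) + (-17) + (-22) + (-27) + (-32) + (-37)
= -154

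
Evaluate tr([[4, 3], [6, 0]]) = 4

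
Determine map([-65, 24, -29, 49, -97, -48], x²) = (-65)²=4225, (24)²=576, (-29)²=841, (49)²=2401, (-97)²=9409, (-48)²=2304
= [4225, 576, 841, 2401, 9409, 2304]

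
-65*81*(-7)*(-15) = -552825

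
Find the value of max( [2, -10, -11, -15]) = 2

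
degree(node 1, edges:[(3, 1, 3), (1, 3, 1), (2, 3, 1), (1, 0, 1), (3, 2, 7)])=incident: (3,1), (1,3), (1,0)
= 3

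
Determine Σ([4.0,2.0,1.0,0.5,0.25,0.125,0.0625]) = 4.0 + 2.0 + 1.0 + 0.5 + 0.25 + 0.125 + 0.0625
= 7.9375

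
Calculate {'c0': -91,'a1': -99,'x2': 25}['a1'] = -99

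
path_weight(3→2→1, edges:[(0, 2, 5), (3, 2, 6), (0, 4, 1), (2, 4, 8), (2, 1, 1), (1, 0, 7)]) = w(3→2)=6 + w(2→1)=1
= 7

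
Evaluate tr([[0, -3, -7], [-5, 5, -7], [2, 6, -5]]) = diagonal: 0 + 5 + (-5)
= 0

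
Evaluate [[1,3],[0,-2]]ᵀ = [[1, 0], [3, -2]]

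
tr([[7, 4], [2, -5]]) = diagonal: 7 + (-5)
= 2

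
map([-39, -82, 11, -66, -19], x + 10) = -39+10=-29, -82+10=-72, 11+10=21, -66+10=-56, -19+10=-9
= [-29, -72, 21, -56, -9]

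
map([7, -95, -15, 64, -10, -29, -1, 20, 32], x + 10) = [17, -85, -5, 74, 0, -19, 9, 30, 42]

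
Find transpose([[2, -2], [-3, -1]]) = [[2, -3], [-2, -1]]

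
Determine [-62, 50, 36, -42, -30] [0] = -62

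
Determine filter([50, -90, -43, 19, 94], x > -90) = keep x where x > -90: 50✓, -90✗, -43✓, 19✓, 94✓
= [50, -43, 19, 94]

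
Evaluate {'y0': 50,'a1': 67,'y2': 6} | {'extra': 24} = {'y0': 50, 'a1': 67, 'y2': 6, 'extra': 24}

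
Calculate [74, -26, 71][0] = 74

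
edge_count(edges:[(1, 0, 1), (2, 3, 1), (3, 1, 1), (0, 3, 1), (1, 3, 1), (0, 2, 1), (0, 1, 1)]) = 7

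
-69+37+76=44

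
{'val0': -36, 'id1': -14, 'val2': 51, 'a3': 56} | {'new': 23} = {'val0': -36, 'id1': -14, 'val2': 51, 'a3': 56, 'new': 23}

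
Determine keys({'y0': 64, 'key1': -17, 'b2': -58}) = ['y0', 'key1', 'b2']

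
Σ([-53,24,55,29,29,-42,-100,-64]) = (-53) + 24 + 55 + 29 + 29 + (-42) + (-100) + (-64)
= -122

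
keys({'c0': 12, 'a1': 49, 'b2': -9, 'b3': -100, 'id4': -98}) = ['c0', 'a1', 'b2', 'b3', 'id4']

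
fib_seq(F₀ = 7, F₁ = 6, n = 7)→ F_2 = F_1 + F_0 = 13
F_3 = F_2 + F_1 = 19
F_4 = F_3 + F_2 = 32
...
= [7, 6, 13, 19, 32, 51, 83]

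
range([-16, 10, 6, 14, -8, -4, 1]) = 30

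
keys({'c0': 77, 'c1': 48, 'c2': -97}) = ['c0', 'c1', 'c2']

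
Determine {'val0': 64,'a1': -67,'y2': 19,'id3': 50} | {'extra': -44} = {'val0': 64, 'a1': -67, 'y2': 19, 'id3': 50, 'extra': -44}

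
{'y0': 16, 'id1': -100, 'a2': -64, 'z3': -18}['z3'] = -18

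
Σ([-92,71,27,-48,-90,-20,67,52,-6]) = (-92) + 71 + 27 + (-48) + (-90) + (-20) + 67 + 52 + (-6)
= -39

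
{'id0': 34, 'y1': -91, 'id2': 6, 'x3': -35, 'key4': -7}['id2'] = 6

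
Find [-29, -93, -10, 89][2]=-10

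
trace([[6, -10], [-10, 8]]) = diagonal: 6 + 8
= 14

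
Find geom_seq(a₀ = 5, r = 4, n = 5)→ a_0 = 5*4^0 = 5
a_1 = 5*4^1 = 20
a_2 = 5*4^2 = 80
...
= [5, 20, 80, 320, 1280]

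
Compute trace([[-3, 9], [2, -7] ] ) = diagonal: (-3) + (-7)
= -10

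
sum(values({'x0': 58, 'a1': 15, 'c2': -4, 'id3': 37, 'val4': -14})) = 92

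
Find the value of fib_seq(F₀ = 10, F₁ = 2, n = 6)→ F_2 = F_1 + F_0 = 12
F_3 = F_2 + F_1 = 14
F_4 = F_3 + F_2 = 26
...
= [10, 2, 12, 14, 26, 40]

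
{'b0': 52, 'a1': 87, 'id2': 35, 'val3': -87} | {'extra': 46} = {'b0': 52, 'a1': 87, 'id2': 35, 'val3': -87, 'extra': 46}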